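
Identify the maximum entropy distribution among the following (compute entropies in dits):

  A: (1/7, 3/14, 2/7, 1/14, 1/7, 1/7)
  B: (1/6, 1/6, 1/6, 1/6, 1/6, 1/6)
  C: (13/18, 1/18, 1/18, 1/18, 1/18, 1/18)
B

For a discrete distribution over n outcomes, entropy is maximized by the uniform distribution.

Computing entropies:
H(A) = 0.7429 dits
H(B) = 0.7782 dits
H(C) = 0.4508 dits

The uniform distribution (where all probabilities equal 1/6) achieves the maximum entropy of log_10(6) = 0.7782 dits.

Distribution B has the highest entropy.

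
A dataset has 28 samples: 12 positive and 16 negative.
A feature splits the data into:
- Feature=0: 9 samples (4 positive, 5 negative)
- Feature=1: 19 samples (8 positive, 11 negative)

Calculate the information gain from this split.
0.0004 bits

Information Gain = H(Y) - H(Y|Feature)

Before split:
P(positive) = 12/28 = 0.4286
H(Y) = 0.9852 bits

After split:
Feature=0: H = 0.9911 bits (weight = 9/28)
Feature=1: H = 0.9819 bits (weight = 19/28)
H(Y|Feature) = (9/28)×0.9911 + (19/28)×0.9819 = 0.9849 bits

Information Gain = 0.9852 - 0.9849 = 0.0004 bits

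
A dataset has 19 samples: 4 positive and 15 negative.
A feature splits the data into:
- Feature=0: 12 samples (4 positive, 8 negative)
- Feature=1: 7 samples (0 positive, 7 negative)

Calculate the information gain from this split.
0.1625 bits

Information Gain = H(Y) - H(Y|Feature)

Before split:
P(positive) = 4/19 = 0.2105
H(Y) = 0.7425 bits

After split:
Feature=0: H = 0.9183 bits (weight = 12/19)
Feature=1: H = 0.0000 bits (weight = 7/19)
H(Y|Feature) = (12/19)×0.9183 + (7/19)×0.0000 = 0.5800 bits

Information Gain = 0.7425 - 0.5800 = 0.1625 bits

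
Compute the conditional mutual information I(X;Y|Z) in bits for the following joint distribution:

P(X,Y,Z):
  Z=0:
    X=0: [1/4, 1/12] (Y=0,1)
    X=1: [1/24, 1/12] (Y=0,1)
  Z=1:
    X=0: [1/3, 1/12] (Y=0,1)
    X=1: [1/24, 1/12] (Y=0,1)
0.1150 bits

Conditional mutual information: I(X;Y|Z) = H(X|Z) + H(Y|Z) - H(X,Y|Z)

H(Z) = 0.9950
H(X,Z) = 1.8046 → H(X|Z) = 0.8096
H(Y,Z) = 1.9108 → H(Y|Z) = 0.9158
H(X,Y,Z) = 2.6054 → H(X,Y|Z) = 1.6104

I(X;Y|Z) = 0.8096 + 0.9158 - 1.6104 = 0.1150 bits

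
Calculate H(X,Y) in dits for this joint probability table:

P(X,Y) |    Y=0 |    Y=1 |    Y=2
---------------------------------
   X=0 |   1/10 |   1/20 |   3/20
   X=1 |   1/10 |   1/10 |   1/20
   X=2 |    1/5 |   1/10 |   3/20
0.9171 dits

Joint entropy is H(X,Y) = -Σ_{x,y} p(x,y) log p(x,y).

Summing over all non-zero entries:
H(X,Y) = -[1/10·log_10(1/10) + 1/20·log_10(1/20) + 3/20·log_10(3/20) + 1/10·log_10(1/10) + 1/10·log_10(1/10) + 1/20·log_10(1/20) + 1/5·log_10(1/5) + 1/10·log_10(1/10) + 3/20·log_10(3/20)]
H(X,Y) = 0.9171 dits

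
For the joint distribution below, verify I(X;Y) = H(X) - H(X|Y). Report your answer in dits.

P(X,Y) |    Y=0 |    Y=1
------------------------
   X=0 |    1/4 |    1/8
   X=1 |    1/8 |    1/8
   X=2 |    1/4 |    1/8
I(X;Y) = 0.0047 dits

Mutual information has multiple equivalent forms:
- I(X;Y) = H(X) - H(X|Y)
- I(X;Y) = H(Y) - H(Y|X)
- I(X;Y) = H(X) + H(Y) - H(X,Y)

Computing all quantities:
H(X) = 0.4700, H(Y) = 0.2873, H(X,Y) = 0.7526
H(X|Y) = 0.4653, H(Y|X) = 0.2826

Verification:
H(X) - H(X|Y) = 0.4700 - 0.4653 = 0.0047
H(Y) - H(Y|X) = 0.2873 - 0.2826 = 0.0047
H(X) + H(Y) - H(X,Y) = 0.4700 + 0.2873 - 0.7526 = 0.0047

All forms give I(X;Y) = 0.0047 dits. ✓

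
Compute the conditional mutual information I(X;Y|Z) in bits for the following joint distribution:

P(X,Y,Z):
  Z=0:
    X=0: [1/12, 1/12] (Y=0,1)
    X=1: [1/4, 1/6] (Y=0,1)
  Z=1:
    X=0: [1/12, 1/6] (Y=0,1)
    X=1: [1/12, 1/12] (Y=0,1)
0.0118 bits

Conditional mutual information: I(X;Y|Z) = H(X|Z) + H(Y|Z) - H(X,Y|Z)

H(Z) = 0.9799
H(X,Z) = 1.8879 → H(X|Z) = 0.9080
H(Y,Z) = 1.9591 → H(Y|Z) = 0.9793
H(X,Y,Z) = 2.8554 → H(X,Y|Z) = 1.8755

I(X;Y|Z) = 0.9080 + 0.9793 - 1.8755 = 0.0118 bits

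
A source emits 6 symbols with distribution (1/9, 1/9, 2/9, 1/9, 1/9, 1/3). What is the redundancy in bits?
0.1656 bits

Redundancy measures how far a source is from maximum entropy:
R = H_max - H(X)

Maximum entropy for 6 symbols: H_max = log_2(6) = 2.5850 bits
Actual entropy: H(X) = 2.4194 bits
Redundancy: R = 2.5850 - 2.4194 = 0.1656 bits

This redundancy represents potential for compression: the source could be compressed by 0.1656 bits per symbol.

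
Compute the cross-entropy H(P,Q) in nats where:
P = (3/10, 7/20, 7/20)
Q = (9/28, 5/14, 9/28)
1.0981 nats

Cross-entropy: H(P,Q) = -Σ p(x) log q(x)

Alternatively: H(P,Q) = H(P) + D_KL(P||Q)
H(P) = 1.0961 nats
D_KL(P||Q) = 0.0020 nats

H(P,Q) = 1.0961 + 0.0020 = 1.0981 nats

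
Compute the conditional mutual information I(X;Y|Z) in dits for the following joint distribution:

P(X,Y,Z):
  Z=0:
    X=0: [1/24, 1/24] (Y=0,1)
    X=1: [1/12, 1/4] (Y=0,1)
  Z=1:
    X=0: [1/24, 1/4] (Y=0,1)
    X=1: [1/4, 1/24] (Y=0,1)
0.0757 dits

Conditional mutual information: I(X;Y|Z) = H(X|Z) + H(Y|Z) - H(X,Y|Z)

H(Z) = 0.2950
H(X,Z) = 0.5611 → H(X|Z) = 0.2662
H(Y,Z) = 0.5811 → H(Y|Z) = 0.2861
H(X,Y,Z) = 0.7715 → H(X,Y|Z) = 0.4765

I(X;Y|Z) = 0.2662 + 0.2861 - 0.4765 = 0.0757 dits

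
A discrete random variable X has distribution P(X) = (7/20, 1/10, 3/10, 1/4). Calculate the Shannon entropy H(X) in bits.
1.8834 bits

Shannon entropy is H(X) = -Σ p(x) log p(x).

For P = (7/20, 1/10, 3/10, 1/4):
H = -7/20 × log_2(7/20) -1/10 × log_2(1/10) -3/10 × log_2(3/10) -1/4 × log_2(1/4)
H = 1.8834 bits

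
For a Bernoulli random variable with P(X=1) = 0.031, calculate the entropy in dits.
0.0600 dits

The binary entropy function is:
H(p) = -p log(p) - (1-p) log(1-p)

H(0.031) = -0.031 × log_10(0.031) - 0.969 × log_10(0.969)
H(0.031) = 0.0600 dits

Note: Binary entropy is maximized at p=0.5 (H=1 bit) and minimized at p=0 or p=1 (H=0).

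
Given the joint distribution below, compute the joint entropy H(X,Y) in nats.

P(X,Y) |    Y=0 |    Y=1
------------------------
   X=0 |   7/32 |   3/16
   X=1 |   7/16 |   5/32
1.2981 nats

Joint entropy is H(X,Y) = -Σ_{x,y} p(x,y) log p(x,y).

Summing over all non-zero entries:
H(X,Y) = -[7/32·log_e(7/32) + 3/16·log_e(3/16) + 7/16·log_e(7/16) + 5/32·log_e(5/32)]
H(X,Y) = 1.2981 nats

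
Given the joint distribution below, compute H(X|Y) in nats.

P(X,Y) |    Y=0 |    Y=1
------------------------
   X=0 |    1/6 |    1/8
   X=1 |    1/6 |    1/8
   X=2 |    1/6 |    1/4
1.0692 nats

Using the chain rule: H(X|Y) = H(X,Y) - H(Y)

First, compute H(X,Y) = 1.7623 nats

Marginal P(Y) = (1/2, 1/2)
H(Y) = 0.6931 nats

H(X|Y) = H(X,Y) - H(Y) = 1.7623 - 0.6931 = 1.0692 nats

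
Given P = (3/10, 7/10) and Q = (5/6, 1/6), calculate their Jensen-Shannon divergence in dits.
0.0667 dits

Jensen-Shannon divergence is:
JSD(P||Q) = 0.5 × D_KL(P||M) + 0.5 × D_KL(Q||M)
where M = 0.5 × (P + Q) is the mixture distribution.

M = 0.5 × (3/10, 7/10) + 0.5 × (5/6, 1/6) = (17/30, 13/30)

D_KL(P||M) = 0.0629 dits
D_KL(Q||M) = 0.0704 dits

JSD(P||Q) = 0.5 × 0.0629 + 0.5 × 0.0704 = 0.0667 dits

Unlike KL divergence, JSD is symmetric and bounded: 0 ≤ JSD ≤ log(2).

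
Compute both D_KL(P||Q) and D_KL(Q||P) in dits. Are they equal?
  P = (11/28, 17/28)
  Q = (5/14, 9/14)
D_KL(P||Q) = 0.0012, D_KL(Q||P) = 0.0012

KL divergence is not symmetric: D_KL(P||Q) ≠ D_KL(Q||P) in general.

D_KL(P||Q) = 0.0012 dits
D_KL(Q||P) = 0.0012 dits

In this case they happen to be equal (to 4 decimal places).

This asymmetry is why KL divergence is not a true distance metric.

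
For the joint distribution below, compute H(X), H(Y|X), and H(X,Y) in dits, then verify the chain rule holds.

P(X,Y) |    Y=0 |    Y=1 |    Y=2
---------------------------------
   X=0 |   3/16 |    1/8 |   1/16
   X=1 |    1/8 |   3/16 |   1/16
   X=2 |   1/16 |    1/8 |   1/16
H(X,Y) = 0.9123, H(X) = 0.4700, H(Y|X) = 0.4423 (all in dits)

Chain rule: H(X,Y) = H(X) + H(Y|X)

Left side — joint entropy directly:
H(X,Y) = -Σ p(x,y) log p(x,y) = 0.9123 dits

Right side — compute H(Y|X) from the conditional distributions:
P(X) = (3/8, 3/8, 1/4), so H(X) = 0.4700 dits
H(Y|X) = Σ_x P(X=x) · H(Y|X=x):
  P(Y|X=0) = (1/2, 1/3, 1/6), H(Y|X=0) = 0.4392, weight P(X=0) = 3/8
  P(Y|X=1) = (1/3, 1/2, 1/6), H(Y|X=1) = 0.4392, weight P(X=1) = 3/8
  P(Y|X=2) = (1/4, 1/2, 1/4), H(Y|X=2) = 0.4515, weight P(X=2) = 1/4
H(Y|X) = 0.4423 dits

H(X) + H(Y|X) = 0.4700 + 0.4423 = 0.9123 dits

Both sides equal 0.9123 dits. ✓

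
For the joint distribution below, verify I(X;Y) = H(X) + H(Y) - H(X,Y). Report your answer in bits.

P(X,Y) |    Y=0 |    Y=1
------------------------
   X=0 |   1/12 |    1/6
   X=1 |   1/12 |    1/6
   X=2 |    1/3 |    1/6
I(X;Y) = 0.0817 bits

Mutual information has multiple equivalent forms:
- I(X;Y) = H(X) - H(X|Y)
- I(X;Y) = H(Y) - H(Y|X)
- I(X;Y) = H(X) + H(Y) - H(X,Y)

Computing all quantities:
H(X) = 1.5000, H(Y) = 1.0000, H(X,Y) = 2.4183
H(X|Y) = 1.4183, H(Y|X) = 0.9183

Verification:
H(X) - H(X|Y) = 1.5000 - 1.4183 = 0.0817
H(Y) - H(Y|X) = 1.0000 - 0.9183 = 0.0817
H(X) + H(Y) - H(X,Y) = 1.5000 + 1.0000 - 2.4183 = 0.0817

All forms give I(X;Y) = 0.0817 bits. ✓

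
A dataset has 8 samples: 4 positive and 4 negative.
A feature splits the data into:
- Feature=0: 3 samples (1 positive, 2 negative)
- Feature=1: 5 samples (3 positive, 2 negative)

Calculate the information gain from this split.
0.0488 bits

Information Gain = H(Y) - H(Y|Feature)

Before split:
P(positive) = 4/8 = 0.5000
H(Y) = 1.0000 bits

After split:
Feature=0: H = 0.9183 bits (weight = 3/8)
Feature=1: H = 0.9710 bits (weight = 5/8)
H(Y|Feature) = (3/8)×0.9183 + (5/8)×0.9710 = 0.9512 bits

Information Gain = 1.0000 - 0.9512 = 0.0488 bits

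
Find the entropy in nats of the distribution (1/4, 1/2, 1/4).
1.0397 nats

Shannon entropy is H(X) = -Σ p(x) log p(x).

For P = (1/4, 1/2, 1/4):
H = -1/4 × log_e(1/4) -1/2 × log_e(1/2) -1/4 × log_e(1/4)
H = 1.0397 nats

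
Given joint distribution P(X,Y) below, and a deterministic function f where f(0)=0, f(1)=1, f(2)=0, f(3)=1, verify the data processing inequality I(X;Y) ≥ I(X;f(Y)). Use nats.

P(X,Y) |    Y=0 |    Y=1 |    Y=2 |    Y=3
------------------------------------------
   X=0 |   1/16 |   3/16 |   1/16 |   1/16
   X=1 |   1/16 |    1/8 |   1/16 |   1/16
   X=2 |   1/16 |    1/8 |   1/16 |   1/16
I(X;Y) = 0.0048, I(X;f(Y)) = 0.0022, inequality holds: 0.0048 ≥ 0.0022

Data Processing Inequality: For any Markov chain X → Y → Z, we have I(X;Y) ≥ I(X;Z).

Here Z = f(Y) is a deterministic function of Y, forming X → Y → Z.

Original I(X;Y) = 0.0048 nats

After applying f:
P(X,Z) where Z=f(Y):
- P(X,Z=0) = P(X,Y=0) + P(X,Y=2)
- P(X,Z=1) = P(X,Y=1) + P(X,Y=3)

I(X;Z) = I(X;f(Y)) = 0.0022 nats

Verification: 0.0048 ≥ 0.0022 ✓

Information cannot be created by processing; the function f can only lose information about X.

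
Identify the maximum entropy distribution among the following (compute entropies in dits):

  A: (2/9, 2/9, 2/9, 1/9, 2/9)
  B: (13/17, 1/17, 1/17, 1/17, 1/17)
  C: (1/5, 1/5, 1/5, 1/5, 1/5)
C

For a discrete distribution over n outcomes, entropy is maximized by the uniform distribution.

Computing entropies:
H(A) = 0.6867 dits
H(B) = 0.3786 dits
H(C) = 0.6990 dits

The uniform distribution (where all probabilities equal 1/5) achieves the maximum entropy of log_10(5) = 0.6990 dits.

Distribution C has the highest entropy.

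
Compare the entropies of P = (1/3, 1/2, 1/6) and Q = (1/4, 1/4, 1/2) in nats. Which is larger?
Q

Computing entropies in nats:
H(P) = 1.0114
H(Q) = 1.0397

Distribution Q has higher entropy.

Intuition: The distribution closer to uniform (more spread out) has higher entropy.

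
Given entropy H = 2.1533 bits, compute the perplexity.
4.4484

Perplexity is 2^H (or exp(H) for natural log).

H = 2.1533 bits
Perplexity = 2^2.1533 = 4.4484

Interpretation: The model's uncertainty is equivalent to choosing uniformly among 4.4 options.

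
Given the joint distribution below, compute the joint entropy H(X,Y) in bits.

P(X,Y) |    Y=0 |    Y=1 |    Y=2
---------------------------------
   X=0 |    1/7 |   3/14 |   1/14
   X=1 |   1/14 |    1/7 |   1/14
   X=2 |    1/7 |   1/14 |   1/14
3.0391 bits

Joint entropy is H(X,Y) = -Σ_{x,y} p(x,y) log p(x,y).

Summing over all non-zero entries:
H(X,Y) = -[1/7·log_2(1/7) + 3/14·log_2(3/14) + 1/14·log_2(1/14) + 1/14·log_2(1/14) + 1/7·log_2(1/7) + 1/14·log_2(1/14) + 1/7·log_2(1/7) + 1/14·log_2(1/14) + 1/14·log_2(1/14)]
H(X,Y) = 3.0391 bits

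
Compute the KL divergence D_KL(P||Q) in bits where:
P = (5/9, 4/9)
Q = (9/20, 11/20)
0.0323 bits

KL divergence: D_KL(P||Q) = Σ p(x) log(p(x)/q(x))

Computing term by term:
  x=0: 5/9 × log_2[(5/9)/(9/20)] = 5/9 × 0.3040 = 0.1689
  x=1: 4/9 × log_2[(4/9)/(11/20)] = 4/9 × -0.3074 = -0.1366

D_KL(P||Q) = 0.0323 bits

Note: KL divergence is always non-negative and equals 0 iff P = Q.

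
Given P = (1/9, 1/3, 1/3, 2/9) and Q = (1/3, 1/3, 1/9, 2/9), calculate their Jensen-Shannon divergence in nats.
0.0581 nats

Jensen-Shannon divergence is:
JSD(P||Q) = 0.5 × D_KL(P||M) + 0.5 × D_KL(Q||M)
where M = 0.5 × (P + Q) is the mixture distribution.

M = 0.5 × (1/9, 1/3, 1/3, 2/9) + 0.5 × (1/3, 1/3, 1/9, 2/9) = (2/9, 1/3, 2/9, 2/9)

D_KL(P||M) = 0.0581 nats
D_KL(Q||M) = 0.0581 nats

JSD(P||Q) = 0.5 × 0.0581 + 0.5 × 0.0581 = 0.0581 nats

Unlike KL divergence, JSD is symmetric and bounded: 0 ≤ JSD ≤ log(2).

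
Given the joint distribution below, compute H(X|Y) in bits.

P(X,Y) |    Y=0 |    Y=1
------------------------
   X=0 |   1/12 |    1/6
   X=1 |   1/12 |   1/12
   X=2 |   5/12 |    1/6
1.3043 bits

Using the chain rule: H(X|Y) = H(X,Y) - H(Y)

First, compute H(X,Y) = 2.2842 bits

Marginal P(Y) = (7/12, 5/12)
H(Y) = 0.9799 bits

H(X|Y) = H(X,Y) - H(Y) = 2.2842 - 0.9799 = 1.3043 bits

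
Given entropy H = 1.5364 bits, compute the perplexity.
2.9007

Perplexity is 2^H (or exp(H) for natural log).

H = 1.5364 bits
Perplexity = 2^1.5364 = 2.9007

Interpretation: The model's uncertainty is equivalent to choosing uniformly among 2.9 options.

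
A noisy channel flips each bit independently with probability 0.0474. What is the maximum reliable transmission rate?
0.7248 bits

For a binary symmetric channel (BSC) with error probability p:
Capacity C = 1 - H(p) bits per symbol

where H(p) = -p log₂(p) - (1-p) log₂(1-p) is the binary entropy function.

H(0.0474) = 0.2752 bits
C = 1 - 0.2752 = 0.7248 bits per symbol

This means we can reliably transmit up to 0.7248 bits of information per channel use.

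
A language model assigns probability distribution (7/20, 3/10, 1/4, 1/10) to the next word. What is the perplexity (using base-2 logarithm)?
3.6894

Perplexity is 2^H (or exp(H) for natural log).

First, H = -Σ p log p = 1.8834 bits
Perplexity = 2^1.8834 = 3.6894

Interpretation: The model's uncertainty is equivalent to choosing uniformly among 3.7 options.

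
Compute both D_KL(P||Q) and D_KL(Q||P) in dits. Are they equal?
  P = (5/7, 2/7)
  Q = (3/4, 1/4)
D_KL(P||Q) = 0.0014, D_KL(Q||P) = 0.0014

KL divergence is not symmetric: D_KL(P||Q) ≠ D_KL(Q||P) in general.

D_KL(P||Q) = 0.0014 dits
D_KL(Q||P) = 0.0014 dits

In this case they happen to be equal (to 4 decimal places).

This asymmetry is why KL divergence is not a true distance metric.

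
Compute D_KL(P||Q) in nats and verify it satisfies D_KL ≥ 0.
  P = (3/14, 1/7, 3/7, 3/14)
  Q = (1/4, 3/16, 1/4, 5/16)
0.0783 nats

KL divergence satisfies the Gibbs inequality: D_KL(P||Q) ≥ 0 for all distributions P, Q.

D_KL(P||Q) = Σ p(x) log(p(x)/q(x))
Term by term:
  x=0: 3/14 × log_e[(3/14)/(1/4)] = -0.0330
  x=1: 1/7 × log_e[(1/7)/(3/16)] = -0.0388
  x=2: 3/7 × log_e[(3/7)/(1/4)] = 0.2310
  x=3: 3/14 × log_e[(3/14)/(5/16)] = -0.0808
D_KL(P||Q) = 0.0783 nats

D_KL(P||Q) = 0.0783 ≥ 0 ✓

This non-negativity is a fundamental property: relative entropy cannot be negative because it measures how different Q is from P.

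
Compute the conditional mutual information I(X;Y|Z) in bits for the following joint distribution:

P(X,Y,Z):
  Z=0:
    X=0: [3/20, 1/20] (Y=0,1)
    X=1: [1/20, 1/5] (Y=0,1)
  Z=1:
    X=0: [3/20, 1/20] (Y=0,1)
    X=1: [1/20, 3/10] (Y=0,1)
0.2540 bits

Conditional mutual information: I(X;Y|Z) = H(X|Z) + H(Y|Z) - H(X,Y|Z)

H(Z) = 0.9928
H(X,Z) = 1.9589 → H(X|Z) = 0.9661
H(Y,Z) = 1.9589 → H(Y|Z) = 0.9661
H(X,Y,Z) = 2.6710 → H(X,Y|Z) = 1.6782

I(X;Y|Z) = 0.9661 + 0.9661 - 1.6782 = 0.2540 bits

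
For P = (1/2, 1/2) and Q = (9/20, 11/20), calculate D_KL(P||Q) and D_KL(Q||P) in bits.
D_KL(P||Q) = 0.0072, D_KL(Q||P) = 0.0072

KL divergence is not symmetric: D_KL(P||Q) ≠ D_KL(Q||P) in general.

D_KL(P||Q) = 0.0072 bits
D_KL(Q||P) = 0.0072 bits

In this case they happen to be equal (to 4 decimal places).

This asymmetry is why KL divergence is not a true distance metric.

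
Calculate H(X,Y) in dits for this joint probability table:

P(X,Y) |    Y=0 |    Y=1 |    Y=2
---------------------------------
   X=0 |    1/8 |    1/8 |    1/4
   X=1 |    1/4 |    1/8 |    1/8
0.7526 dits

Joint entropy is H(X,Y) = -Σ_{x,y} p(x,y) log p(x,y).

Summing over all non-zero entries:
H(X,Y) = -[1/8·log_10(1/8) + 1/8·log_10(1/8) + 1/4·log_10(1/4) + 1/4·log_10(1/4) + 1/8·log_10(1/8) + 1/8·log_10(1/8)]
H(X,Y) = 0.7526 dits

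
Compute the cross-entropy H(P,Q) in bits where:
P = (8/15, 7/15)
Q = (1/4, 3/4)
1.2604 bits

Cross-entropy: H(P,Q) = -Σ p(x) log q(x)

Alternatively: H(P,Q) = H(P) + D_KL(P||Q)
H(P) = 0.9968 bits
D_KL(P||Q) = 0.2636 bits

H(P,Q) = 0.9968 + 0.2636 = 1.2604 bits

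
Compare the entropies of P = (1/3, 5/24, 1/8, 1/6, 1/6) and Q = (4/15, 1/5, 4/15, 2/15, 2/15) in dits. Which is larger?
Q

Computing entropies in dits:
H(P) = 0.6732
H(Q) = 0.6793

Distribution Q has higher entropy.

Intuition: The distribution closer to uniform (more spread out) has higher entropy.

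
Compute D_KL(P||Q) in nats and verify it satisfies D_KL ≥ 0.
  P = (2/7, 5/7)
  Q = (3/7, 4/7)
0.0435 nats

KL divergence satisfies the Gibbs inequality: D_KL(P||Q) ≥ 0 for all distributions P, Q.

D_KL(P||Q) = Σ p(x) log(p(x)/q(x))
Term by term:
  x=0: 2/7 × log_e[(2/7)/(3/7)] = -0.1158
  x=1: 5/7 × log_e[(5/7)/(4/7)] = 0.1594
D_KL(P||Q) = 0.0435 nats

D_KL(P||Q) = 0.0435 ≥ 0 ✓

This non-negativity is a fundamental property: relative entropy cannot be negative because it measures how different Q is from P.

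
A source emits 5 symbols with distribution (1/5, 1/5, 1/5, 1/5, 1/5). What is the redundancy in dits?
0.0000 dits

Redundancy measures how far a source is from maximum entropy:
R = H_max - H(X)

Maximum entropy for 5 symbols: H_max = log_10(5) = 0.6990 dits
Actual entropy: H(X) = 0.6990 dits
Redundancy: R = 0.6990 - 0.6990 = 0.0000 dits

This redundancy represents potential for compression: the source could be compressed by 0.0000 dits per symbol.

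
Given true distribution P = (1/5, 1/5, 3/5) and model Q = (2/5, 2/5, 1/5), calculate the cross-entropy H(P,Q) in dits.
0.5786 dits

Cross-entropy: H(P,Q) = -Σ p(x) log q(x)

Alternatively: H(P,Q) = H(P) + D_KL(P||Q)
H(P) = 0.4127 dits
D_KL(P||Q) = 0.1659 dits

H(P,Q) = 0.4127 + 0.1659 = 0.5786 dits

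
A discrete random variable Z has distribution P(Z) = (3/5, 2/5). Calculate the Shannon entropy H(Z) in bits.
0.9710 bits

Shannon entropy is H(X) = -Σ p(x) log p(x).

For P = (3/5, 2/5):
H = -3/5 × log_2(3/5) -2/5 × log_2(2/5)
H = 0.9710 bits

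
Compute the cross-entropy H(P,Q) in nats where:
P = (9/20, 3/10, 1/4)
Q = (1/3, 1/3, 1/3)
1.0986 nats

Cross-entropy: H(P,Q) = -Σ p(x) log q(x)

Alternatively: H(P,Q) = H(P) + D_KL(P||Q)
H(P) = 1.0671 nats
D_KL(P||Q) = 0.0315 nats

H(P,Q) = 1.0671 + 0.0315 = 1.0986 nats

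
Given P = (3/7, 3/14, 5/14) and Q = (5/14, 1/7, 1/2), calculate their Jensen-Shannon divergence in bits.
0.0162 bits

Jensen-Shannon divergence is:
JSD(P||Q) = 0.5 × D_KL(P||M) + 0.5 × D_KL(Q||M)
where M = 0.5 × (P + Q) is the mixture distribution.

M = 0.5 × (3/7, 3/14, 5/14) + 0.5 × (5/14, 1/7, 1/2) = (11/28, 5/28, 3/7)

D_KL(P||M) = 0.0162 bits
D_KL(Q||M) = 0.0161 bits

JSD(P||Q) = 0.5 × 0.0162 + 0.5 × 0.0161 = 0.0162 bits

Unlike KL divergence, JSD is symmetric and bounded: 0 ≤ JSD ≤ log(2).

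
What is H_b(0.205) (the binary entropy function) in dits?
0.2203 dits

The binary entropy function is:
H(p) = -p log(p) - (1-p) log(1-p)

H(0.205) = -0.205 × log_10(0.205) - 0.795 × log_10(0.795)
H(0.205) = 0.2203 dits

Note: Binary entropy is maximized at p=0.5 (H=1 bit) and minimized at p=0 or p=1 (H=0).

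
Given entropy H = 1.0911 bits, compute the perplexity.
2.1304

Perplexity is 2^H (or exp(H) for natural log).

H = 1.0911 bits
Perplexity = 2^1.0911 = 2.1304

Interpretation: The model's uncertainty is equivalent to choosing uniformly among 2.1 options.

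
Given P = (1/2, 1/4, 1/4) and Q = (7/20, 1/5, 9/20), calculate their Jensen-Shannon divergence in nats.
0.0225 nats

Jensen-Shannon divergence is:
JSD(P||Q) = 0.5 × D_KL(P||M) + 0.5 × D_KL(Q||M)
where M = 0.5 × (P + Q) is the mixture distribution.

M = 0.5 × (1/2, 1/4, 1/4) + 0.5 × (7/20, 1/5, 9/20) = (17/40, 9/40, 7/20)

D_KL(P||M) = 0.0235 nats
D_KL(Q||M) = 0.0216 nats

JSD(P||Q) = 0.5 × 0.0235 + 0.5 × 0.0216 = 0.0225 nats

Unlike KL divergence, JSD is symmetric and bounded: 0 ≤ JSD ≤ log(2).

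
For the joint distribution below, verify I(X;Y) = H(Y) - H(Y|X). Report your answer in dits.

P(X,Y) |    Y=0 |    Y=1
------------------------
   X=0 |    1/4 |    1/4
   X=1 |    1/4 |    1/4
I(X;Y) = 0.0000 dits

Mutual information has multiple equivalent forms:
- I(X;Y) = H(X) - H(X|Y)
- I(X;Y) = H(Y) - H(Y|X)
- I(X;Y) = H(X) + H(Y) - H(X,Y)

Computing all quantities:
H(X) = 0.3010, H(Y) = 0.3010, H(X,Y) = 0.6021
H(X|Y) = 0.3010, H(Y|X) = 0.3010

Verification:
H(X) - H(X|Y) = 0.3010 - 0.3010 = 0.0000
H(Y) - H(Y|X) = 0.3010 - 0.3010 = 0.0000
H(X) + H(Y) - H(X,Y) = 0.3010 + 0.3010 - 0.6021 = 0.0000

All forms give I(X;Y) = 0.0000 dits. ✓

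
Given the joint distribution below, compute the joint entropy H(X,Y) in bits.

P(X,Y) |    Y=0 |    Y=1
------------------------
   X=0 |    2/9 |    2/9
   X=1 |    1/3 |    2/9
1.9749 bits

Joint entropy is H(X,Y) = -Σ_{x,y} p(x,y) log p(x,y).

Summing over all non-zero entries:
H(X,Y) = -[2/9·log_2(2/9) + 2/9·log_2(2/9) + 1/3·log_2(1/3) + 2/9·log_2(2/9)]
H(X,Y) = 1.9749 bits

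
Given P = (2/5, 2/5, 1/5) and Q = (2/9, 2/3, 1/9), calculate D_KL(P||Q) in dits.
0.0644 dits

KL divergence: D_KL(P||Q) = Σ p(x) log(p(x)/q(x))

Computing term by term:
  x=0: 2/5 × log_10[(2/5)/(2/9)] = 2/5 × 0.2553 = 0.1021
  x=1: 2/5 × log_10[(2/5)/(2/3)] = 2/5 × -0.2218 = -0.0887
  x=2: 1/5 × log_10[(1/5)/(1/9)] = 1/5 × 0.2553 = 0.0511

D_KL(P||Q) = 0.0644 dits

Note: KL divergence is always non-negative and equals 0 iff P = Q.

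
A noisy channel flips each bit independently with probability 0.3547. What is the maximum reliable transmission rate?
0.0618 bits

For a binary symmetric channel (BSC) with error probability p:
Capacity C = 1 - H(p) bits per symbol

where H(p) = -p log₂(p) - (1-p) log₂(1-p) is the binary entropy function.

H(0.3547) = 0.9382 bits
C = 1 - 0.9382 = 0.0618 bits per symbol

This means we can reliably transmit up to 0.0618 bits of information per channel use.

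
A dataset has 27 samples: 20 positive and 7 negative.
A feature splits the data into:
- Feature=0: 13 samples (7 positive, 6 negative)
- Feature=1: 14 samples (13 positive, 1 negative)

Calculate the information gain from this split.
0.1537 bits

Information Gain = H(Y) - H(Y|Feature)

Before split:
P(positive) = 20/27 = 0.7407
H(Y) = 0.8256 bits

After split:
Feature=0: H = 0.9957 bits (weight = 13/27)
Feature=1: H = 0.3712 bits (weight = 14/27)
H(Y|Feature) = (13/27)×0.9957 + (14/27)×0.3712 = 0.6719 bits

Information Gain = 0.8256 - 0.6719 = 0.1537 bits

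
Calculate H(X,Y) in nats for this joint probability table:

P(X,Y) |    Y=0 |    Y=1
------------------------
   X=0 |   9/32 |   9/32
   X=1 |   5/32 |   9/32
1.3604 nats

Joint entropy is H(X,Y) = -Σ_{x,y} p(x,y) log p(x,y).

Summing over all non-zero entries:
H(X,Y) = -[9/32·log_e(9/32) + 9/32·log_e(9/32) + 5/32·log_e(5/32) + 9/32·log_e(9/32)]
H(X,Y) = 1.3604 nats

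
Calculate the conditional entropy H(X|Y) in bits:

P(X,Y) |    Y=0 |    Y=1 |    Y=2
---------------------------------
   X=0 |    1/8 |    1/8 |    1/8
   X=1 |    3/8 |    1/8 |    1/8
0.9056 bits

Using the chain rule: H(X|Y) = H(X,Y) - H(Y)

First, compute H(X,Y) = 2.4056 bits

Marginal P(Y) = (1/2, 1/4, 1/4)
H(Y) = 1.5000 bits

H(X|Y) = H(X,Y) - H(Y) = 2.4056 - 1.5000 = 0.9056 bits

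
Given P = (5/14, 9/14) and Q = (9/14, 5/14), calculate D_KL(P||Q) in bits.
0.2423 bits

KL divergence: D_KL(P||Q) = Σ p(x) log(p(x)/q(x))

Computing term by term:
  x=0: 5/14 × log_2[(5/14)/(9/14)] = 5/14 × -0.8480 = -0.3029
  x=1: 9/14 × log_2[(9/14)/(5/14)] = 9/14 × 0.8480 = 0.5451

D_KL(P||Q) = 0.2423 bits

Note: KL divergence is always non-negative and equals 0 iff P = Q.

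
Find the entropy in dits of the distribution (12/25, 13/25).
0.3007 dits

Shannon entropy is H(X) = -Σ p(x) log p(x).

For P = (12/25, 13/25):
H = -12/25 × log_10(12/25) -13/25 × log_10(13/25)
H = 0.3007 dits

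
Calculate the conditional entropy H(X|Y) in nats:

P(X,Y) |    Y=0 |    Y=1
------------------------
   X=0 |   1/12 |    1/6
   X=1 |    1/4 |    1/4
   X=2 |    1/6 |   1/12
1.0114 nats

Using the chain rule: H(X|Y) = H(X,Y) - H(Y)

First, compute H(X,Y) = 1.7046 nats

Marginal P(Y) = (1/2, 1/2)
H(Y) = 0.6931 nats

H(X|Y) = H(X,Y) - H(Y) = 1.7046 - 0.6931 = 1.0114 nats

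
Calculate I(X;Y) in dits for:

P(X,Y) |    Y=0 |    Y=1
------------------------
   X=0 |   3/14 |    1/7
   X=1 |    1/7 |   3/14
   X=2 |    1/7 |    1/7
0.0062 dits

Mutual information: I(X;Y) = H(X) + H(Y) - H(X,Y)

Marginals:
P(X) = (5/14, 5/14, 2/7), H(X) = 0.4748 dits
P(Y) = (1/2, 1/2), H(Y) = 0.3010 dits

Joint entropy: H(X,Y) = 0.7696 dits

I(X;Y) = 0.4748 + 0.3010 - 0.7696 = 0.0062 dits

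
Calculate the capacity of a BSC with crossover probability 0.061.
0.6686 bits

For a binary symmetric channel (BSC) with error probability p:
Capacity C = 1 - H(p) bits per symbol

where H(p) = -p log₂(p) - (1-p) log₂(1-p) is the binary entropy function.

H(0.061) = 0.3314 bits
C = 1 - 0.3314 = 0.6686 bits per symbol

This means we can reliably transmit up to 0.6686 bits of information per channel use.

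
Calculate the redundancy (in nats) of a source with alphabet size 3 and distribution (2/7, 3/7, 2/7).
0.0196 nats

Redundancy measures how far a source is from maximum entropy:
R = H_max - H(X)

Maximum entropy for 3 symbols: H_max = log_e(3) = 1.0986 nats
Actual entropy: H(X) = 1.0790 nats
Redundancy: R = 1.0986 - 1.0790 = 0.0196 nats

This redundancy represents potential for compression: the source could be compressed by 0.0196 nats per symbol.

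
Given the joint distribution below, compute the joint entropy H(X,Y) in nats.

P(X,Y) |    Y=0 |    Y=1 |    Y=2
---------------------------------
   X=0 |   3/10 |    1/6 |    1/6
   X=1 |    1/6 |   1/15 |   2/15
1.7063 nats

Joint entropy is H(X,Y) = -Σ_{x,y} p(x,y) log p(x,y).

Summing over all non-zero entries:
H(X,Y) = -[3/10·log_e(3/10) + 1/6·log_e(1/6) + 1/6·log_e(1/6) + 1/6·log_e(1/6) + 1/15·log_e(1/15) + 2/15·log_e(2/15)]
H(X,Y) = 1.7063 nats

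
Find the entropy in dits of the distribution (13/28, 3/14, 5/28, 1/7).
0.5524 dits

Shannon entropy is H(X) = -Σ p(x) log p(x).

For P = (13/28, 3/14, 5/28, 1/7):
H = -13/28 × log_10(13/28) -3/14 × log_10(3/14) -5/28 × log_10(5/28) -1/7 × log_10(1/7)
H = 0.5524 dits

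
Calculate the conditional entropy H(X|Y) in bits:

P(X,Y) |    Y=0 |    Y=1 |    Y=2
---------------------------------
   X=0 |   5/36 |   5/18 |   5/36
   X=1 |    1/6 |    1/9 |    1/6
0.9431 bits

Using the chain rule: H(X|Y) = H(X,Y) - H(Y)

First, compute H(X,Y) = 2.5183 bits

Marginal P(Y) = (11/36, 7/18, 11/36)
H(Y) = 1.5752 bits

H(X|Y) = H(X,Y) - H(Y) = 2.5183 - 1.5752 = 0.9431 bits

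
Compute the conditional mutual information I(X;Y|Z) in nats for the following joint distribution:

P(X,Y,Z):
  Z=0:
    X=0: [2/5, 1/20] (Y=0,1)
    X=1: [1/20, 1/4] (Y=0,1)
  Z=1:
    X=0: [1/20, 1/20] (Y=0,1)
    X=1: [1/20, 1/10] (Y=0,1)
0.2161 nats

Conditional mutual information: I(X;Y|Z) = H(X|Z) + H(Y|Z) - H(X,Y|Z)

H(Z) = 0.5623
H(X,Z) = 1.2353 → H(X|Z) = 0.6730
H(Y,Z) = 1.2353 → H(Y|Z) = 0.6730
H(X,Y,Z) = 1.6923 → H(X,Y|Z) = 1.1299

I(X;Y|Z) = 0.6730 + 0.6730 - 1.1299 = 0.2161 nats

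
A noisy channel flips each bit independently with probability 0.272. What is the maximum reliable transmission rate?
0.1557 bits

For a binary symmetric channel (BSC) with error probability p:
Capacity C = 1 - H(p) bits per symbol

where H(p) = -p log₂(p) - (1-p) log₂(1-p) is the binary entropy function.

H(0.272) = 0.8443 bits
C = 1 - 0.8443 = 0.1557 bits per symbol

This means we can reliably transmit up to 0.1557 bits of information per channel use.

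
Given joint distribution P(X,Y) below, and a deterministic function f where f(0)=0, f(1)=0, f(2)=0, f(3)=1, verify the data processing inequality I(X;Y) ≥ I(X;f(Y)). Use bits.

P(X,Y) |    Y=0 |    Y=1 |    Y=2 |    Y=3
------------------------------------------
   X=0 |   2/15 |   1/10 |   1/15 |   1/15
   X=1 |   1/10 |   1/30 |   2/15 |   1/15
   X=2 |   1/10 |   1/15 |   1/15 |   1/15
I(X;Y) = 0.0477, I(X;f(Y)) = 0.0012, inequality holds: 0.0477 ≥ 0.0012

Data Processing Inequality: For any Markov chain X → Y → Z, we have I(X;Y) ≥ I(X;Z).

Here Z = f(Y) is a deterministic function of Y, forming X → Y → Z.

Original I(X;Y) = 0.0477 bits

After applying f:
P(X,Z) where Z=f(Y):
- P(X,Z=0) = P(X,Y=0) + P(X,Y=1) + P(X,Y=2)
- P(X,Z=1) = P(X,Y=3)

I(X;Z) = I(X;f(Y)) = 0.0012 bits

Verification: 0.0477 ≥ 0.0012 ✓

Information cannot be created by processing; the function f can only lose information about X.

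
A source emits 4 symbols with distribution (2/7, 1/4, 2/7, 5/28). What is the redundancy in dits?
0.0070 dits

Redundancy measures how far a source is from maximum entropy:
R = H_max - H(X)

Maximum entropy for 4 symbols: H_max = log_10(4) = 0.6021 dits
Actual entropy: H(X) = 0.5950 dits
Redundancy: R = 0.6021 - 0.5950 = 0.0070 dits

This redundancy represents potential for compression: the source could be compressed by 0.0070 dits per symbol.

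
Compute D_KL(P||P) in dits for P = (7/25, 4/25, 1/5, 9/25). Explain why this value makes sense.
0.0000 dits

KL divergence satisfies the Gibbs inequality: D_KL(P||Q) ≥ 0 for all distributions P, Q.

D_KL(P||Q) = Σ p(x) log(p(x)/q(x))
Each term is p(x) × log_10(p(x)/p(x)) = p(x) × log_10(1) = 0, so the sum is 0.
D_KL(P||Q) = 0.0000 dits

When P = Q, the KL divergence is exactly 0, as there is no 'divergence' between identical distributions.

This non-negativity is a fundamental property: relative entropy cannot be negative because it measures how different Q is from P.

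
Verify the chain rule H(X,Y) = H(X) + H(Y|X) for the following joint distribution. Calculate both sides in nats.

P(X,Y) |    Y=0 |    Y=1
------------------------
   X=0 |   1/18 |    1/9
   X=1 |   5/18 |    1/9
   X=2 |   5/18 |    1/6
H(X,Y) = 1.6591, H(X) = 1.0263, H(Y|X) = 0.6328 (all in nats)

Chain rule: H(X,Y) = H(X) + H(Y|X)

Left side — joint entropy directly:
H(X,Y) = -Σ p(x,y) log p(x,y) = 1.6591 nats

Right side — compute H(Y|X) from the conditional distributions:
P(X) = (1/6, 7/18, 4/9), so H(X) = 1.0263 nats
H(Y|X) = Σ_x P(X=x) · H(Y|X=x):
  P(Y|X=0) = (1/3, 2/3), H(Y|X=0) = 0.6365, weight P(X=0) = 1/6
  P(Y|X=1) = (5/7, 2/7), H(Y|X=1) = 0.5983, weight P(X=1) = 7/18
  P(Y|X=2) = (5/8, 3/8), H(Y|X=2) = 0.6616, weight P(X=2) = 4/9
H(Y|X) = 0.6328 nats

H(X) + H(Y|X) = 1.0263 + 0.6328 = 1.6591 nats

Both sides equal 1.6591 nats. ✓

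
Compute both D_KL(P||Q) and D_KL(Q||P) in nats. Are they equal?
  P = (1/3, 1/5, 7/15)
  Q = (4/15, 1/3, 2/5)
D_KL(P||Q) = 0.0442, D_KL(Q||P) = 0.0491

KL divergence is not symmetric: D_KL(P||Q) ≠ D_KL(Q||P) in general.

D_KL(P||Q) = 0.0442 nats
D_KL(Q||P) = 0.0491 nats

No, they are not equal!

This asymmetry is why KL divergence is not a true distance metric.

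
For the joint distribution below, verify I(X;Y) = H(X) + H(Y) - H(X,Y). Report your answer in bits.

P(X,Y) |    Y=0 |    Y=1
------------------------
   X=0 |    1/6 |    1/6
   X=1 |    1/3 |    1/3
I(X;Y) = 0.0000 bits

Mutual information has multiple equivalent forms:
- I(X;Y) = H(X) - H(X|Y)
- I(X;Y) = H(Y) - H(Y|X)
- I(X;Y) = H(X) + H(Y) - H(X,Y)

Computing all quantities:
H(X) = 0.9183, H(Y) = 1.0000, H(X,Y) = 1.9183
H(X|Y) = 0.9183, H(Y|X) = 1.0000

Verification:
H(X) - H(X|Y) = 0.9183 - 0.9183 = 0.0000
H(Y) - H(Y|X) = 1.0000 - 1.0000 = 0.0000
H(X) + H(Y) - H(X,Y) = 0.9183 + 1.0000 - 1.9183 = 0.0000

All forms give I(X;Y) = 0.0000 bits. ✓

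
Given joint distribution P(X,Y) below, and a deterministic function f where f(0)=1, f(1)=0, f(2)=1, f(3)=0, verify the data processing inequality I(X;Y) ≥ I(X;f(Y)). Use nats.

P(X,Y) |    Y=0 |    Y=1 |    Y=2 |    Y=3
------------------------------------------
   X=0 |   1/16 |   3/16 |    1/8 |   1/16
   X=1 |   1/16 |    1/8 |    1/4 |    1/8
I(X;Y) = 0.0303, I(X;f(Y)) = 0.0080, inequality holds: 0.0303 ≥ 0.0080

Data Processing Inequality: For any Markov chain X → Y → Z, we have I(X;Y) ≥ I(X;Z).

Here Z = f(Y) is a deterministic function of Y, forming X → Y → Z.

Original I(X;Y) = 0.0303 nats

After applying f:
P(X,Z) where Z=f(Y):
- P(X,Z=0) = P(X,Y=1) + P(X,Y=3)
- P(X,Z=1) = P(X,Y=0) + P(X,Y=2)

I(X;Z) = I(X;f(Y)) = 0.0080 nats

Verification: 0.0303 ≥ 0.0080 ✓

Information cannot be created by processing; the function f can only lose information about X.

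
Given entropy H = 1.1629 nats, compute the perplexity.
3.1992

Perplexity is e^H (or exp(H) for natural log).

H = 1.1629 nats
Perplexity = e^1.1629 = 3.1992

Interpretation: The model's uncertainty is equivalent to choosing uniformly among 3.2 options.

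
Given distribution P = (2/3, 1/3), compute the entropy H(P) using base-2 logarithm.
0.9183 bits

Shannon entropy is H(X) = -Σ p(x) log p(x).

For P = (2/3, 1/3):
H = -2/3 × log_2(2/3) -1/3 × log_2(1/3)
H = 0.9183 bits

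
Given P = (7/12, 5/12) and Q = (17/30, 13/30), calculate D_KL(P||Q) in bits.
0.0008 bits

KL divergence: D_KL(P||Q) = Σ p(x) log(p(x)/q(x))

Computing term by term:
  x=0: 7/12 × log_2[(7/12)/(17/30)] = 7/12 × 0.0418 = 0.0244
  x=1: 5/12 × log_2[(5/12)/(13/30)] = 5/12 × -0.0566 = -0.0236

D_KL(P||Q) = 0.0008 bits

Note: KL divergence is always non-negative and equals 0 iff P = Q.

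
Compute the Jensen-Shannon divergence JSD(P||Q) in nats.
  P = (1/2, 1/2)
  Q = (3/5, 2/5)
0.0051 nats

Jensen-Shannon divergence is:
JSD(P||Q) = 0.5 × D_KL(P||M) + 0.5 × D_KL(Q||M)
where M = 0.5 × (P + Q) is the mixture distribution.

M = 0.5 × (1/2, 1/2) + 0.5 × (3/5, 2/5) = (11/20, 9/20)

D_KL(P||M) = 0.0050 nats
D_KL(Q||M) = 0.0051 nats

JSD(P||Q) = 0.5 × 0.0050 + 0.5 × 0.0051 = 0.0051 nats

Unlike KL divergence, JSD is symmetric and bounded: 0 ≤ JSD ≤ log(2).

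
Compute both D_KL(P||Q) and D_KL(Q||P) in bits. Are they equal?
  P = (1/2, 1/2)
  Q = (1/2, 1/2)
D_KL(P||Q) = 0.0000, D_KL(Q||P) = 0.0000

KL divergence is not symmetric: D_KL(P||Q) ≠ D_KL(Q||P) in general.

D_KL(P||Q) = 0.0000 bits
D_KL(Q||P) = 0.0000 bits

In this case they happen to be equal (to 4 decimal places).

This asymmetry is why KL divergence is not a true distance metric.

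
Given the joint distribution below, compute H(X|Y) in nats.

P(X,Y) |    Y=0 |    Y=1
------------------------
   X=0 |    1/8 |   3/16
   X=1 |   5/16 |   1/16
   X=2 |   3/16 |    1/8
1.0228 nats

Using the chain rule: H(X|Y) = H(X,Y) - H(Y)

First, compute H(X,Y) = 1.6844 nats

Marginal P(Y) = (5/8, 3/8)
H(Y) = 0.6616 nats

H(X|Y) = H(X,Y) - H(Y) = 1.6844 - 0.6616 = 1.0228 nats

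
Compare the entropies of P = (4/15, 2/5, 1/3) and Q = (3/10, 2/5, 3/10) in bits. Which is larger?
Q

Computing entropies in bits:
H(P) = 1.5656
H(Q) = 1.5710

Distribution Q has higher entropy.

Intuition: The distribution closer to uniform (more spread out) has higher entropy.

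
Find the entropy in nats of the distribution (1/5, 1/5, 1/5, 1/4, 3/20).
1.5968 nats

Shannon entropy is H(X) = -Σ p(x) log p(x).

For P = (1/5, 1/5, 1/5, 1/4, 3/20):
H = -1/5 × log_e(1/5) -1/5 × log_e(1/5) -1/5 × log_e(1/5) -1/4 × log_e(1/4) -3/20 × log_e(3/20)
H = 1.5968 nats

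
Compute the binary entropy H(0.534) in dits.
0.3000 dits

The binary entropy function is:
H(p) = -p log(p) - (1-p) log(1-p)

H(0.534) = -0.534 × log_10(0.534) - 0.466 × log_10(0.466)
H(0.534) = 0.3000 dits

Note: Binary entropy is maximized at p=0.5 (H=1 bit) and minimized at p=0 or p=1 (H=0).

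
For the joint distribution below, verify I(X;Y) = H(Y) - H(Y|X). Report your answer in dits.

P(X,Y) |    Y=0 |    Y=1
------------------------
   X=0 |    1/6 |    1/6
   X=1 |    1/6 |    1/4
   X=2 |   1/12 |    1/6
I(X;Y) = 0.0037 dits

Mutual information has multiple equivalent forms:
- I(X;Y) = H(X) - H(X|Y)
- I(X;Y) = H(Y) - H(Y|X)
- I(X;Y) = H(X) + H(Y) - H(X,Y)

Computing all quantities:
H(X) = 0.4680, H(Y) = 0.2950, H(X,Y) = 0.7592
H(X|Y) = 0.4642, H(Y|X) = 0.2912

Verification:
H(X) - H(X|Y) = 0.4680 - 0.4642 = 0.0037
H(Y) - H(Y|X) = 0.2950 - 0.2912 = 0.0037
H(X) + H(Y) - H(X,Y) = 0.4680 + 0.2950 - 0.7592 = 0.0037

All forms give I(X;Y) = 0.0037 dits. ✓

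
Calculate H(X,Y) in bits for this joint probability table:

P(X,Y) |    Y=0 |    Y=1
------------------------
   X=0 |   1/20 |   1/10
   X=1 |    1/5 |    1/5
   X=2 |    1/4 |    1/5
2.4414 bits

Joint entropy is H(X,Y) = -Σ_{x,y} p(x,y) log p(x,y).

Summing over all non-zero entries:
H(X,Y) = -[1/20·log_2(1/20) + 1/10·log_2(1/10) + 1/5·log_2(1/5) + 1/5·log_2(1/5) + 1/4·log_2(1/4) + 1/5·log_2(1/5)]
H(X,Y) = 2.4414 bits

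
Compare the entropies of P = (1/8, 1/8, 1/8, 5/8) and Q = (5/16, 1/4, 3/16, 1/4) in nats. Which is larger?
Q

Computing entropies in nats:
H(P) = 1.0735
H(Q) = 1.3705

Distribution Q has higher entropy.

Intuition: The distribution closer to uniform (more spread out) has higher entropy.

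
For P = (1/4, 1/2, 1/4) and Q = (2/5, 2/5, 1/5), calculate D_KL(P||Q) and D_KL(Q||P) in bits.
D_KL(P||Q) = 0.0719, D_KL(Q||P) = 0.0781

KL divergence is not symmetric: D_KL(P||Q) ≠ D_KL(Q||P) in general.

D_KL(P||Q) = 0.0719 bits
D_KL(Q||P) = 0.0781 bits

No, they are not equal!

This asymmetry is why KL divergence is not a true distance metric.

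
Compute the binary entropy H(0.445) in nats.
0.6871 nats

The binary entropy function is:
H(p) = -p log(p) - (1-p) log(1-p)

H(0.445) = -0.445 × log_e(0.445) - 0.555 × log_e(0.555)
H(0.445) = 0.6871 nats

Note: Binary entropy is maximized at p=0.5 (H=1 bit) and minimized at p=0 or p=1 (H=0).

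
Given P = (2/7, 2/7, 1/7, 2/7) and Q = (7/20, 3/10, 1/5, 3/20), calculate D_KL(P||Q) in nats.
0.0641 nats

KL divergence: D_KL(P||Q) = Σ p(x) log(p(x)/q(x))

Computing term by term:
  x=0: 2/7 × log_e[(2/7)/(7/20)] = 2/7 × -0.2029 = -0.0580
  x=1: 2/7 × log_e[(2/7)/(3/10)] = 2/7 × -0.0488 = -0.0139
  x=2: 1/7 × log_e[(1/7)/(1/5)] = 1/7 × -0.3365 = -0.0481
  x=3: 2/7 × log_e[(2/7)/(3/20)] = 2/7 × 0.6444 = 0.1841

D_KL(P||Q) = 0.0641 nats

Note: KL divergence is always non-negative and equals 0 iff P = Q.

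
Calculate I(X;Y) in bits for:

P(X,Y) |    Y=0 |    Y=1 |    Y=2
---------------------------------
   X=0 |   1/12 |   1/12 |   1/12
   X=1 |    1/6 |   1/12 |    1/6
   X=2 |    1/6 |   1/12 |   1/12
0.0242 bits

Mutual information: I(X;Y) = H(X) + H(Y) - H(X,Y)

Marginals:
P(X) = (1/4, 5/12, 1/3), H(X) = 1.5546 bits
P(Y) = (5/12, 1/4, 1/3), H(Y) = 1.5546 bits

Joint entropy: H(X,Y) = 3.0850 bits

I(X;Y) = 1.5546 + 1.5546 - 3.0850 = 0.0242 bits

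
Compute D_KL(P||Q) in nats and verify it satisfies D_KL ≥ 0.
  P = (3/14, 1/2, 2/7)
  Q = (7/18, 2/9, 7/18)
0.1897 nats

KL divergence satisfies the Gibbs inequality: D_KL(P||Q) ≥ 0 for all distributions P, Q.

D_KL(P||Q) = Σ p(x) log(p(x)/q(x))
Term by term:
  x=0: 3/14 × log_e[(3/14)/(7/18)] = -0.1277
  x=1: 1/2 × log_e[(1/2)/(2/9)] = 0.4055
  x=2: 2/7 × log_e[(2/7)/(7/18)] = -0.0881
D_KL(P||Q) = 0.1897 nats

D_KL(P||Q) = 0.1897 ≥ 0 ✓

This non-negativity is a fundamental property: relative entropy cannot be negative because it measures how different Q is from P.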